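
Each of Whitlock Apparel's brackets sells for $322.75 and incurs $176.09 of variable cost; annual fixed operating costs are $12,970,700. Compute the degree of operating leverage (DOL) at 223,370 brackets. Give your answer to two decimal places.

Total contribution margin = 223,370 × $146.66 = $32,759,444.20.
Operating income = contribution − fixed costs = $32,759,444.20 − $12,970,700 = $19,788,744.20.
Degree of operating leverage = $32,759,444.20 / $19,788,744.20 = 1.6555.

1.66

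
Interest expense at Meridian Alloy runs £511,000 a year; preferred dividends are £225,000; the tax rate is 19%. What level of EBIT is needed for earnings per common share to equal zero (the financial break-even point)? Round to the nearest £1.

£788,778

Preferred dividends are paid after tax, so their pre-tax equivalent is £225,000 ÷ (1 − 0.19) = £277,777.78.
EPS = 0 when EBIT covers interest plus the pre-tax preferred burden: £511,000 + £277,777.78 = £788,777.78.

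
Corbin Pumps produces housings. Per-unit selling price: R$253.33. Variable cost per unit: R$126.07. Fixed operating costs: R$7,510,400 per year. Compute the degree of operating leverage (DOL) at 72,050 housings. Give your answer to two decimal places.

Total contribution margin = 72,050 × R$127.26 = R$9,169,083.00.
Operating income = contribution − fixed costs = R$9,169,083.00 − R$7,510,400 = R$1,658,683.00.
So DOL = total CM / EBIT = R$9,169,083.00 / R$1,658,683.00 = 5.5279.

5.53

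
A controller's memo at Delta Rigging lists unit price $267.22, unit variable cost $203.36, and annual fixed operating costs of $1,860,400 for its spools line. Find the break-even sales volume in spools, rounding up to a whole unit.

Each unit contributes $267.22 − $203.36 = $63.86.
Break-even Q = $1,860,400 / $63.86 = 29,132.48 → 29,133 spools.

29,133 spools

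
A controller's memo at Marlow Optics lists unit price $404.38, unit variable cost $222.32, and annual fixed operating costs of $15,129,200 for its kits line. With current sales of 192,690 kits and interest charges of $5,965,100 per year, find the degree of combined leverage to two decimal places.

2.51

Total contribution margin = 192,690 × $182.06 = $35,081,141.40.
Subtracting fixed costs: EBIT = $35,081,141.40 − $15,129,200 = $19,951,941.40. Interest = $5,965,100.00, so EBIT − I = $13,986,841.40.
Degree of total leverage = total CM / (EBIT − interest) = $35,081,141.40 / $13,986,841.40 = 2.5082.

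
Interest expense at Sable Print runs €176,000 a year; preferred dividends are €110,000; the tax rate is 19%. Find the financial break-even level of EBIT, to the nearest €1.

Preferred dividends are paid after tax, so their pre-tax equivalent is €110,000 ÷ (1 − 0.19) = €135,802.47.
EPS = 0 when EBIT covers interest plus the pre-tax preferred burden: €176,000 + €135,802.47 = €311,802.47.

€311,802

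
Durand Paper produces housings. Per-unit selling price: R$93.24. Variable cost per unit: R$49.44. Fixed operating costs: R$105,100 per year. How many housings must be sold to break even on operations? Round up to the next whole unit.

Each unit contributes R$93.24 − R$49.44 = R$43.80.
Break-even volume = fixed costs ÷ CM per unit = R$105,100 ÷ R$43.80 = 2,399.54, so 2,400 housings.

2,400 housings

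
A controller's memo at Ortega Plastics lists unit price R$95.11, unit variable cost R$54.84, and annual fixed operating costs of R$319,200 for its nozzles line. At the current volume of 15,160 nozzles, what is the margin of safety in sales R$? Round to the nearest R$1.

Each unit contributes R$95.11 − R$54.84 = R$40.27. Break-even units = R$319,200 ÷ R$40.27 = 7,926.50; break-even revenue = 7,926.50 × R$95.11 = R$753,889.05.
Current sales = 15,160 × R$95.11 = R$1,441,867.60.
Margin of safety = R$1,441,867.60 − R$753,889.05 = R$687,979.

R$687,979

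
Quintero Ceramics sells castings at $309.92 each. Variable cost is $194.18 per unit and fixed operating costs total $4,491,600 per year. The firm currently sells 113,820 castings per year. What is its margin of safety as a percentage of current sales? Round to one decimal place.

65.9%

Contribution margin per unit = $309.92 − $194.18 = $115.74. Break-even units = $4,491,600 ÷ $115.74 = 38,807.67; break-even revenue = 38,807.67 × $309.92 = $12,027,273.82.
Actual sales revenue = 113,820 × $309.92 = $35,275,094.40.
Margin of safety = ($35,275,094.40 − $12,027,273.82) ÷ $35,275,094.40 = 65.9%.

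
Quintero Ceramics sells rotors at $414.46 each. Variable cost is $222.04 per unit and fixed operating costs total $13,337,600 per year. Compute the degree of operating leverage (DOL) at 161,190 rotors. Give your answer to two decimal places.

At 161,190 units, contribution = 161,190 × $192.42 = $31,016,179.80.
Subtracting fixed costs: EBIT = $31,016,179.80 − $13,337,600 = $17,678,579.80.
Degree of operating leverage = $31,016,179.80 / $17,678,579.80 = 1.7544.

1.75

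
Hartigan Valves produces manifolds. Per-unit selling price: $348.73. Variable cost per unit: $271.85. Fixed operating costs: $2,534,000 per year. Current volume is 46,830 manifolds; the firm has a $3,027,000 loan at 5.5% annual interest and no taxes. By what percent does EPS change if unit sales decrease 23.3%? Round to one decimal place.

-93.2%

At 46,830 units, contribution = 46,830 × $76.88 = $3,600,290.40.
Subtracting fixed costs: EBIT = $3,600,290.40 − $2,534,000 = $1,066,290.40.
Interest = $166,485.00, so EBIT − I = $899,805.40.
Degree of combined leverage = contribution ÷ (EBIT − I) = $3,600,290.40 ÷ $899,805.40 = 4.0012.
%ΔEPS = DCL × %ΔSales = 4.0012 × -23.3% = -93.2%.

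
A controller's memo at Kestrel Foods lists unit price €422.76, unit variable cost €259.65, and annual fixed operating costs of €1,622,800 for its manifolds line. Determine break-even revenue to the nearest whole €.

Contribution margin per unit = €422.76 − €259.65 = €163.11, a CM ratio of €163.11 ÷ €422.76 = 0.3858.
Break-even sales = FC ÷ CM ratio = €1,622,800 × €422.76 / €163.11 = €4,206,087.

€4,206,087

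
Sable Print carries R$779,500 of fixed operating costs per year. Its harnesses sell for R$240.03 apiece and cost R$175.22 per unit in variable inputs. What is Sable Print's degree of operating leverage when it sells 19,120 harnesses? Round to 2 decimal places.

Total contribution margin = 19,120 × R$64.81 = R$1,239,167.20.
EBIT = R$1,239,167.20 − R$779,500 = R$459,667.20.
DOL = contribution ÷ EBIT = R$1,239,167.20 ÷ R$459,667.20 = 2.6958.

2.70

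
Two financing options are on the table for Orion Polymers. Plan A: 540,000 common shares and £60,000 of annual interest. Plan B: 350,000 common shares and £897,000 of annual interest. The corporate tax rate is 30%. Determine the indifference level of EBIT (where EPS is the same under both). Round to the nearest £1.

£2,438,842

Set EPS_A = EPS_B: (EBIT − £60,000)(1 − 0.30) ÷ 540,000 = (EBIT − £897,000)(1 − 0.30) ÷ 350,000.
The (1 − t) factor cancels: (EBIT − 60,000) × 350,000 = (EBIT − 897,000) × 540,000.
EBIT × (540,000 − 350,000) = 897,000 × 540,000 − 60,000 × 350,000 = 463,380,000,000, so EBIT = 463,380,000,000 ÷ 190,000 = 2,438,842.11.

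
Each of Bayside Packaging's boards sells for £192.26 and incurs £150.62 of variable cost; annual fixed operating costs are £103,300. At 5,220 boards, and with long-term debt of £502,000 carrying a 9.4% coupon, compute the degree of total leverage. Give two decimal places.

3.25

Total contribution margin = 5,220 × £41.64 = £217,360.80.
Operating income = contribution − fixed costs = £217,360.80 − £103,300 = £114,060.80. Interest = £47,188.00.
DOL = £217,360.80 ÷ £114,060.80 = 1.9057; DFL = £114,060.80 ÷ £66,872.80 = 1.7056.
DCL = DOL × DFL = 1.9057 × 1.7056 = 3.2504.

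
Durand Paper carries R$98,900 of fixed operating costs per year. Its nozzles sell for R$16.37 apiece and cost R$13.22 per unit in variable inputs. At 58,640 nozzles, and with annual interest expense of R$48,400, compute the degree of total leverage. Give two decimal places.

4.94

Total contribution margin = 58,640 × R$3.15 = R$184,716.00.
Operating income = contribution − fixed costs = R$184,716.00 − R$98,900 = R$85,816.00. Interest = R$48,400.00, so EBIT − I = R$37,416.00.
Degree of total leverage = total CM / (EBIT − interest) = R$184,716.00 / R$37,416.00 = 4.9368.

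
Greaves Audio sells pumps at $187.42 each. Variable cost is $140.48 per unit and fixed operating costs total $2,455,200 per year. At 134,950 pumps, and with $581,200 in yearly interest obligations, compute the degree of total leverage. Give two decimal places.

1.92

At 134,950 units, contribution = 134,950 × $46.94 = $6,334,553.00.
Subtracting fixed costs: EBIT = $6,334,553.00 − $2,455,200 = $3,879,353.00. Interest = $581,200.00, so EBIT − I = $3,298,153.00.
DCL = contribution ÷ (EBIT − I) = $6,334,553.00 ÷ $3,298,153.00 = 1.9206.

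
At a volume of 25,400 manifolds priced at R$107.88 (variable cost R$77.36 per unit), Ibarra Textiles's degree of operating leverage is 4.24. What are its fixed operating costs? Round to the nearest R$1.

R$592,376

Total contribution margin = 25,400 × R$30.52 = R$775,208.00.
Since DOL = CM ÷ EBIT, EBIT = R$775,208.00 ÷ 4.24 = R$182,832.08.
And FC = contribution − EBIT = R$775,208.00 − R$182,832.08 = R$592,376.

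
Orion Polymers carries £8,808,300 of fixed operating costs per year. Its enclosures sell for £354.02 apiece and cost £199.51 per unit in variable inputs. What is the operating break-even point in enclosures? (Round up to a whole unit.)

57,008 enclosures

Contribution margin per unit = £354.02 − £199.51 = £154.51.
Break-even Q = £8,808,300 / £154.51 = 57,007.96 → 57,008 enclosures.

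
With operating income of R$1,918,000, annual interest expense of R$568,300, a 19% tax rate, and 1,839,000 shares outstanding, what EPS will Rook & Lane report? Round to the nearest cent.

R$0.59

Interest = R$568,300.00, so EBT = R$1,918,000 − R$568,300.00 = R$1,349,700.00.
Net income = R$1,349,700.00 × (1 − 0.19) = R$1,093,257.00.
EPS = R$1,093,257.00 ÷ 1,839,000 = R$0.59.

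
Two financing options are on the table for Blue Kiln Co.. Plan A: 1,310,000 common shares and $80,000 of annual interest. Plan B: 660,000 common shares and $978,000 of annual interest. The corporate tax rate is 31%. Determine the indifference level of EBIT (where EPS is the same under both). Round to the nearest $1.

$1,889,815

At indifference, (EBIT − 80,000)(1 − t)/1,310,000 = (EBIT − 978,000)(1 − t)/660,000.
Cancelling (1 − t) and cross-multiplying: 660,000·(EBIT − 80,000) = 1,310,000·(EBIT − 978,000).
Solving, EBIT = (978,000·1,310,000 − 80,000·660,000) / (1,310,000 − 660,000) = 1,228,380,000,000 / 650,000 = 1,889,815.38.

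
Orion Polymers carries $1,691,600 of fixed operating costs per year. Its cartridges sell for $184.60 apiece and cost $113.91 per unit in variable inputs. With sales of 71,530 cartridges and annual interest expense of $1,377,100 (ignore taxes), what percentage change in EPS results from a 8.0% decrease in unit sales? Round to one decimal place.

-20.4%

At 71,530 units, contribution = 71,530 × $70.69 = $5,056,455.70.
Subtracting fixed costs: EBIT = $5,056,455.70 − $1,691,600 = $3,364,855.70.
Interest = $1,377,100.00, so EBIT − I = $1,987,755.70.
DCL = total CM / (EBIT − I) = $5,056,455.70 / $1,987,755.70 = 2.5438.
EPS therefore changes by 2.5438 × (-8.0%) = -20.4%.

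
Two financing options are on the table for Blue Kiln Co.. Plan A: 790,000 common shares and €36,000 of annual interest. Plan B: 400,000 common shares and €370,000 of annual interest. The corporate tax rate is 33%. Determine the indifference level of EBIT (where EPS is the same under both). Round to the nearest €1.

€712,564

At indifference, (EBIT − 36,000)(1 − t)/790,000 = (EBIT − 370,000)(1 − t)/400,000.
The (1 − t) factor cancels: (EBIT − 36,000) × 400,000 = (EBIT − 370,000) × 790,000.
Solving, EBIT = (370,000·790,000 − 36,000·400,000) / (790,000 − 400,000) = 277,900,000,000 / 390,000 = 712,564.10.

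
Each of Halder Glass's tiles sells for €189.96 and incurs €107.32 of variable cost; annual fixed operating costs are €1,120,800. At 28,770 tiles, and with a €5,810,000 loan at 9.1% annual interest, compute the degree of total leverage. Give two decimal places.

3.27

At 28,770 units, contribution = 28,770 × €82.64 = €2,377,552.80.
EBIT = €2,377,552.80 − €1,120,800 = €1,256,752.80. Interest = €528,710.00.
DOL = €2,377,552.80 ÷ €1,256,752.80 = 1.8918; DFL = €1,256,752.80 ÷ €728,042.80 = 1.7262.
Combined leverage = 1.8918 × 1.7262 = 3.2656.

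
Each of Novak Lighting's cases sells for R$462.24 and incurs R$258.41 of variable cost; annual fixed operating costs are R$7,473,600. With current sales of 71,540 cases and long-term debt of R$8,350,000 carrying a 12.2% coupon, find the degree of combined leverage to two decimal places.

2.39

Total contribution margin = 71,540 × R$203.83 = R$14,581,998.20.
Operating income = contribution − fixed costs = R$14,581,998.20 − R$7,473,600 = R$7,108,398.20. Interest = R$1,018,700.00, so EBIT − I = R$6,089,698.20.
Degree of total leverage = total CM / (EBIT − interest) = R$14,581,998.20 / R$6,089,698.20 = 2.3945.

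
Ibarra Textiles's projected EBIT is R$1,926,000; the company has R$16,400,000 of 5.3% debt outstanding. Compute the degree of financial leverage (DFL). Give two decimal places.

1.82

Annual interest charges come to R$869,200.00.
Degree of financial leverage = EBIT / (EBIT − interest) = R$1,926,000 / R$1,056,800.00 = 1.8225.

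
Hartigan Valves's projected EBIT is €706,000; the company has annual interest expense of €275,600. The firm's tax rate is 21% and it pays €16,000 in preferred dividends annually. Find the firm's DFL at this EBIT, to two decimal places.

1.72

Annual interest charges come to €275,600.00.
Preferred dividends grossed up pre-tax: €16,000 / (1 − 0.21) = €20,253.16.
DFL = EBIT ÷ [EBIT − I − D_p/(1−t)] = €706,000 ÷ [€706,000 − €275,600.00 − €20,253.16] = €706,000 ÷ €410,146.84 = 1.7213.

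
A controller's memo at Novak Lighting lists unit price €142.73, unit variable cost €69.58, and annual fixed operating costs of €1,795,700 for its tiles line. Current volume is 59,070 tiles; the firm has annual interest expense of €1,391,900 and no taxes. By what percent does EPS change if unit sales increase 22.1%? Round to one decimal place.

+84.3%

Total contribution margin = 59,070 × €73.15 = €4,320,970.50.
EBIT = €4,320,970.50 − €1,795,700 = €2,525,270.50.
Interest = €1,391,900.00, so EBIT − I = €1,133,370.50.
DCL = total CM / (EBIT − I) = €4,320,970.50 / €1,133,370.50 = 3.8125.
EPS therefore changes by 3.8125 × (+22.1%) = +84.3%.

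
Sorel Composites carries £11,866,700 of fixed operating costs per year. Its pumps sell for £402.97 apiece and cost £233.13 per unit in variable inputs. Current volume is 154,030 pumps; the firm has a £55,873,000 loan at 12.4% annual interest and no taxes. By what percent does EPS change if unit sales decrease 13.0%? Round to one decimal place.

At 154,030 units, contribution = 154,030 × £169.84 = £26,160,455.20.
EBIT = £26,160,455.20 − £11,866,700 = £14,293,755.20.
Interest = £6,928,252.00, so EBIT − I = £7,365,503.20.
DCL = total CM / (EBIT − I) = £26,160,455.20 / £7,365,503.20 = 3.5518.
%ΔEPS = DCL × %ΔSales = 3.5518 × -13.0% = -46.2%.

-46.2%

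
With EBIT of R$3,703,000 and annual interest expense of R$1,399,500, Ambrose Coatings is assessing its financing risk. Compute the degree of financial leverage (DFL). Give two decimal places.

Annual interest charges come to R$1,399,500.00.
DFL = EBIT ÷ (EBIT − I) = R$3,703,000 ÷ (R$3,703,000 − R$1,399,500.00) = R$3,703,000 ÷ R$2,303,500.00 = 1.6076.

1.61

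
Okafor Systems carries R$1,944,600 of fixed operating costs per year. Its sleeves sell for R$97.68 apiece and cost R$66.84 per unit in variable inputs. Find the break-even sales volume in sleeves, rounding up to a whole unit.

63,055 sleeves

Contribution margin per unit = R$97.68 − R$66.84 = R$30.84.
Break-even volume = fixed costs ÷ CM per unit = R$1,944,600 ÷ R$30.84 = 63,054.47, so 63,055 sleeves.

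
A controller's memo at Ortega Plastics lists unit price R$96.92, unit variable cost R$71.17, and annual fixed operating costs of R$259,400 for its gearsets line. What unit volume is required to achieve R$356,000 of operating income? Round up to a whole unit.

Each unit contributes R$96.92 − R$71.17 = R$25.75.
Need Q such that Q × R$25.75 − R$259,400 = R$356,000, i.e. Q = R$615,400 / R$25.75 = 23,899.03 → 23,900.

23,900 gearsets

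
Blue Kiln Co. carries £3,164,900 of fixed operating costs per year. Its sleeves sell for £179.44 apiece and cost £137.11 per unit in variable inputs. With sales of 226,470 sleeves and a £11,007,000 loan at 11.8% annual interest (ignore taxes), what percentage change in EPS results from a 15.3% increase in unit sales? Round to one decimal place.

+28.6%

Total contribution margin = 226,470 × £42.33 = £9,586,475.10.
EBIT = £9,586,475.10 − £3,164,900 = £6,421,575.10.
After interest of £1,298,826.00, pre-tax earnings = £5,122,749.10.
DCL = total CM / (EBIT − I) = £9,586,475.10 / £5,122,749.10 = 1.8714.
%ΔEPS = DCL × %ΔSales = 1.8714 × +15.3% = +28.6%.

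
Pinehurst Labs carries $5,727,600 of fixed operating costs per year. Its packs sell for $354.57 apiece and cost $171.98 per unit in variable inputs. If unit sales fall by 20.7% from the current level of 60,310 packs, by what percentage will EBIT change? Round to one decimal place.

-43.1%

Contribution at this volume is 60,310 × $182.59 = $11,012,002.90.
EBIT = $11,012,002.90 − $5,727,600 = $5,284,402.90.
So DOL = total CM / EBIT = $11,012,002.90 / $5,284,402.90 = 2.0839.
Operating income changes by 2.0839 × -20.7% = -43.1%.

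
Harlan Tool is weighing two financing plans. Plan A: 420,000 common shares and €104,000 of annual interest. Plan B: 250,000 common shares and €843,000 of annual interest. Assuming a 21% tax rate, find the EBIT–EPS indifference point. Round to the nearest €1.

€1,929,765

At indifference, (EBIT − 104,000)(1 − t)/420,000 = (EBIT − 843,000)(1 − t)/250,000.
Cancelling (1 − t) and cross-multiplying: 250,000·(EBIT − 104,000) = 420,000·(EBIT − 843,000).
Solving, EBIT = (843,000·420,000 − 104,000·250,000) / (420,000 − 250,000) = 328,060,000,000 / 170,000 = 1,929,764.71.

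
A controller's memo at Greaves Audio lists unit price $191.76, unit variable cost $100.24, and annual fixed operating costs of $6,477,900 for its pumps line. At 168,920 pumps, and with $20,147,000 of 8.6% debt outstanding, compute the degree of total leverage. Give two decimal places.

Contribution at this volume is 168,920 × $91.52 = $15,459,558.40.
Subtracting fixed costs: EBIT = $15,459,558.40 − $6,477,900 = $8,981,658.40. Interest = $1,732,642.00, so EBIT − I = $7,249,016.40.
DCL = contribution ÷ (EBIT − I) = $15,459,558.40 ÷ $7,249,016.40 = 2.1326.

2.13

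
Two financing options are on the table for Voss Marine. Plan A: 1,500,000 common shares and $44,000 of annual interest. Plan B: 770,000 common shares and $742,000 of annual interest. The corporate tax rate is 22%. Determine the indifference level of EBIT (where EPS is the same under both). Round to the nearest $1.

$1,478,247

Set EPS_A = EPS_B: (EBIT − $44,000)(1 − 0.22) ÷ 1,500,000 = (EBIT − $742,000)(1 − 0.22) ÷ 770,000.
The (1 − t) factor cancels: (EBIT − 44,000) × 770,000 = (EBIT − 742,000) × 1,500,000.
Solving, EBIT = (742,000·1,500,000 − 44,000·770,000) / (1,500,000 − 770,000) = 1,079,120,000,000 / 730,000 = 1,478,246.58.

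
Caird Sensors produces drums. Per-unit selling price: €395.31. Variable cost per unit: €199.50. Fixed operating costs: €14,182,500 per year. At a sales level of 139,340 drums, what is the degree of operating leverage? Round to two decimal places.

2.08

At 139,340 units, contribution = 139,340 × €195.81 = €27,284,165.40.
Operating income = contribution − fixed costs = €27,284,165.40 − €14,182,500 = €13,101,665.40.
DOL = contribution ÷ EBIT = €27,284,165.40 ÷ €13,101,665.40 = 2.0825.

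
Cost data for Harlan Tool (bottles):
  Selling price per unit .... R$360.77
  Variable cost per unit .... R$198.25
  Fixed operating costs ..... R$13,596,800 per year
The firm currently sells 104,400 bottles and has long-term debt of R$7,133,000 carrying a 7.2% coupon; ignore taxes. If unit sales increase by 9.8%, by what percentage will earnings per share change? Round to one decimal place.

+58.2%

At 104,400 units, contribution = 104,400 × R$162.52 = R$16,967,088.00.
Operating income = contribution − fixed costs = R$16,967,088.00 − R$13,596,800 = R$3,370,288.00.
Interest = R$513,576.00, so EBIT − I = R$2,856,712.00.
DCL = total CM / (EBIT − I) = R$16,967,088.00 / R$2,856,712.00 = 5.9394.
%ΔEPS = DCL × %ΔSales = 5.9394 × +9.8% = +58.2%.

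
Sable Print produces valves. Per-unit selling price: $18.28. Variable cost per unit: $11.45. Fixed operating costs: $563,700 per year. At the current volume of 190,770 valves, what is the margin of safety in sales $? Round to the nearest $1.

Each unit contributes $18.28 − $11.45 = $6.83. Break-even units = $563,700 ÷ $6.83 = 82,532.94; break-even revenue = 82,532.94 × $18.28 = $1,508,702.20.
Current sales = 190,770 × $18.28 = $3,487,275.60.
Margin of safety = $3,487,275.60 − $1,508,702.20 = $1,978,573.

$1,978,573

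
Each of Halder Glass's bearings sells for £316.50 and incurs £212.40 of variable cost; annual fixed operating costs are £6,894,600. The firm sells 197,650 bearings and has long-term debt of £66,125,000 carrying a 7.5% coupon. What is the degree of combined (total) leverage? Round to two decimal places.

At 197,650 units, contribution = 197,650 × £104.10 = £20,575,365.00.
Operating income = contribution − fixed costs = £20,575,365.00 − £6,894,600 = £13,680,765.00. Interest = £4,959,375.00, so EBIT − I = £8,721,390.00.
Degree of total leverage = total CM / (EBIT − interest) = £20,575,365.00 / £8,721,390.00 = 2.3592.

2.36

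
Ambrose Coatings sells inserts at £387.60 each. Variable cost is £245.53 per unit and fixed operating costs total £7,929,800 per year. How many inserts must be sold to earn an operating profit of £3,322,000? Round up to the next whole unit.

Unit CM = price − variable cost = £387.60 − £245.53 = £142.07.
Required volume = (fixed costs + target profit) ÷ CM = (£7,929,800 + £3,322,000) ÷ £142.07 = 79,198.99, so 79,199 inserts.

79,199 inserts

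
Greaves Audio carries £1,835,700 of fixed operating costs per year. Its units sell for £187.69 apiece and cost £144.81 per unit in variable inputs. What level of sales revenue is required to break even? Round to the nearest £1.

CM per unit = £187.69 − £144.81 = £42.88; CM ratio = £42.88 / £187.69 = 0.2285.
Break-even revenue = fixed costs × price ÷ CM = £1,835,700 × £187.69 ÷ £42.88 = £8,035,040.

£8,035,040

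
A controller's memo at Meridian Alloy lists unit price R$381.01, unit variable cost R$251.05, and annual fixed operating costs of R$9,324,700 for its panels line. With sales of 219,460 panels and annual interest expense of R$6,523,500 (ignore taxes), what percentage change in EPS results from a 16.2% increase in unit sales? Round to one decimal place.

Contribution at this volume is 219,460 × R$129.96 = R$28,521,021.60.
Subtracting fixed costs: EBIT = R$28,521,021.60 − R$9,324,700 = R$19,196,321.60.
After interest of R$6,523,500.00, pre-tax earnings = R$12,672,821.60.
Degree of combined leverage = contribution ÷ (EBIT − I) = R$28,521,021.60 ÷ R$12,672,821.60 = 2.2506.
EPS therefore changes by 2.2506 × (+16.2%) = +36.5%.

+36.5%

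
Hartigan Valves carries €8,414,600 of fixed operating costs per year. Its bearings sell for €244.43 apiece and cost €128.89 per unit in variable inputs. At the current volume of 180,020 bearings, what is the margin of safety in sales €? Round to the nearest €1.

Unit CM = price − variable cost = €244.43 − €128.89 = €115.54. Break-even units = €8,414,600 ÷ €115.54 = 72,828.46; break-even revenue = 72,828.46 × €244.43 = €17,801,459.91.
Current sales = 180,020 × €244.43 = €44,002,288.60.
Margin of safety = €44,002,288.60 − €17,801,459.91 = €26,200,829.

€26,200,829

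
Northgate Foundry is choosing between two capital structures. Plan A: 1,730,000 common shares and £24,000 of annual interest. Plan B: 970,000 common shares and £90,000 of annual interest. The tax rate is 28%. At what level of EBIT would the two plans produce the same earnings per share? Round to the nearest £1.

£174,237

At indifference, (EBIT − 24,000)(1 − t)/1,730,000 = (EBIT − 90,000)(1 − t)/970,000.
Cancelling (1 − t) and cross-multiplying: 970,000·(EBIT − 24,000) = 1,730,000·(EBIT − 90,000).
EBIT × (1,730,000 − 970,000) = 90,000 × 1,730,000 − 24,000 × 970,000 = 132,420,000,000, so EBIT = 132,420,000,000 ÷ 760,000 = 174,236.84.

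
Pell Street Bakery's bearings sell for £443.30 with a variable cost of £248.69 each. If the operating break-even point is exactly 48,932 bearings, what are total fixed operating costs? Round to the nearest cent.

Each unit contributes £443.30 − £248.69 = £194.61.
Since BE = FC / CM, FC = 48,932 × £194.61 = £9,522,656.52.

£9,522,656.52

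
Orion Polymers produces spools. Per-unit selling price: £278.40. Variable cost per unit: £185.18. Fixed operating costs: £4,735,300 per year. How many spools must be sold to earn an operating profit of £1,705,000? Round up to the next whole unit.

Contribution margin per unit = £278.40 − £185.18 = £93.22.
Units = (FC + target) / CM = (£4,735,300 + £1,705,000) / £93.22 = 69,087.11, so 69,088 spools.

69,088 spools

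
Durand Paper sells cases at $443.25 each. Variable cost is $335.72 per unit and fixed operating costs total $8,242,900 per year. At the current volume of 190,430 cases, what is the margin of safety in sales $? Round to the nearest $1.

$50,429,994

Unit CM = price − variable cost = $443.25 − $335.72 = $107.53. Break-even units = $8,242,900 ÷ $107.53 = 76,656.75; break-even revenue = 76,656.75 × $443.25 = $33,978,103.09.
Current sales = 190,430 × $443.25 = $84,408,097.50.
Margin of safety = $84,408,097.50 − $33,978,103.09 = $50,429,994.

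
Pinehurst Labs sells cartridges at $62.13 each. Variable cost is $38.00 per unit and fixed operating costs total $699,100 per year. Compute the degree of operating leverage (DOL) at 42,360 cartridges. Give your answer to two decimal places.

3.16

Total contribution margin = 42,360 × $24.13 = $1,022,146.80.
Operating income = contribution − fixed costs = $1,022,146.80 − $699,100 = $323,046.80.
So DOL = total CM / EBIT = $1,022,146.80 / $323,046.80 = 3.1641.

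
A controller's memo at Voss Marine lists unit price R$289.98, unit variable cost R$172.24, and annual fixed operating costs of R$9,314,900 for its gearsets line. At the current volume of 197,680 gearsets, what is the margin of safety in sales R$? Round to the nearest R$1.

Each unit contributes R$289.98 − R$172.24 = R$117.74. Break-even units = R$9,314,900 ÷ R$117.74 = 79,114.15; break-even revenue = 79,114.15 × R$289.98 = R$22,941,521.17.
Actual sales revenue = 197,680 × R$289.98 = R$57,323,246.40.
Margin of safety = R$57,323,246.40 − R$22,941,521.17 = R$34,381,725.

R$34,381,725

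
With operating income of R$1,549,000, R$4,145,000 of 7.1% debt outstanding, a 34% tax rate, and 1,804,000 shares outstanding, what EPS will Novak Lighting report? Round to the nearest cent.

Interest = R$294,295.00, so EBT = R$1,549,000 − R$294,295.00 = R$1,254,705.00.
After tax at 34%: net income = R$1,254,705.00 × 0.66 = R$828,105.30.
Per share: R$828,105.30 / 1,804,000 shares = R$0.46.

R$0.46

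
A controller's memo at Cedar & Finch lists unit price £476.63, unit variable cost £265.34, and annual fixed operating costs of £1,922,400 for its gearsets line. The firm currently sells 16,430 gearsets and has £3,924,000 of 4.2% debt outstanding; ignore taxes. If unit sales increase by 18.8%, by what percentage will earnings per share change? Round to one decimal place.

+47.1%

Total contribution margin = 16,430 × £211.29 = £3,471,494.70.
EBIT = £3,471,494.70 − £1,922,400 = £1,549,094.70.
After interest of £164,808.00, pre-tax earnings = £1,384,286.70.
Degree of combined leverage = contribution ÷ (EBIT − I) = £3,471,494.70 ÷ £1,384,286.70 = 2.5078.
EPS therefore changes by 2.5078 × (+18.8%) = +47.1%.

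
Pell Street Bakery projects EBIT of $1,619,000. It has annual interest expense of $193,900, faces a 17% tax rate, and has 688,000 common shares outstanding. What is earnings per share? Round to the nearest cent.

Interest = $193,900.00, so EBT = $1,619,000 − $193,900.00 = $1,425,100.00.
After tax at 17%: net income = $1,425,100.00 × 0.83 = $1,182,833.00.
EPS = $1,182,833.00 ÷ 688,000 = $1.72.

$1.72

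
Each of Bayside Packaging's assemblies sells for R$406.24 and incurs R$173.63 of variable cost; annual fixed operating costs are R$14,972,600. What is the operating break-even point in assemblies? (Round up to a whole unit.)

64,368 assemblies

Each unit contributes R$406.24 − R$173.63 = R$232.61.
Units to break even: R$14,972,600 ÷ R$232.61 = 64,367.83, rounded up to 64,368.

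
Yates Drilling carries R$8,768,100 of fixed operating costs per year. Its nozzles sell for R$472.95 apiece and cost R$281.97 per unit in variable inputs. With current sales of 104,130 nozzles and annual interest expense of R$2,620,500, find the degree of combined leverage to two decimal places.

At 104,130 units, contribution = 104,130 × R$190.98 = R$19,886,747.40.
EBIT = R$19,886,747.40 − R$8,768,100 = R$11,118,647.40. Interest = R$2,620,500.00.
DOL = R$19,886,747.40 ÷ R$11,118,647.40 = 1.7886; DFL = R$11,118,647.40 ÷ R$8,498,147.40 = 1.3084.
DCL = DOL × DFL = 1.7886 × 1.3084 = 2.3402.

2.34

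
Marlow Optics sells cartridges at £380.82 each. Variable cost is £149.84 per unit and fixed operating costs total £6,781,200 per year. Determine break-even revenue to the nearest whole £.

£11,180,261

CM per unit = £380.82 − £149.84 = £230.98; CM ratio = £230.98 / £380.82 = 0.6065.
Break-even revenue = fixed costs × price ÷ CM = £6,781,200 × £380.82 ÷ £230.98 = £11,180,261.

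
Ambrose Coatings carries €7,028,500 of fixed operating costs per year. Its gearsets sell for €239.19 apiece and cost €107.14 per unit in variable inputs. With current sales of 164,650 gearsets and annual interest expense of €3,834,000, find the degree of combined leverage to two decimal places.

At 164,650 units, contribution = 164,650 × €132.05 = €21,742,032.50.
Subtracting fixed costs: EBIT = €21,742,032.50 − €7,028,500 = €14,713,532.50. Interest = €3,834,000.00, so EBIT − I = €10,879,532.50.
DCL = contribution ÷ (EBIT − I) = €21,742,032.50 ÷ €10,879,532.50 = 1.9984.

2.00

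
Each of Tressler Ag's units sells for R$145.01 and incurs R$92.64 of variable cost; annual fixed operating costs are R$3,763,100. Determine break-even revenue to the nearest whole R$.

CM per unit = R$145.01 − R$92.64 = R$52.37; CM ratio = R$52.37 / R$145.01 = 0.3611.
Break-even sales = FC ÷ CM ratio = R$3,763,100 × R$145.01 / R$52.37 = R$10,419,842.

R$10,419,842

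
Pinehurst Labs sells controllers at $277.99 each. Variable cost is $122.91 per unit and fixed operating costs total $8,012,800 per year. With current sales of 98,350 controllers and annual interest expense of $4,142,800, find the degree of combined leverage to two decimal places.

At 98,350 units, contribution = 98,350 × $155.08 = $15,252,118.00.
Operating income = contribution − fixed costs = $15,252,118.00 − $8,012,800 = $7,239,318.00. Interest = $4,142,800.00, so EBIT − I = $3,096,518.00.
DCL = contribution ÷ (EBIT − I) = $15,252,118.00 ÷ $3,096,518.00 = 4.9256.

4.93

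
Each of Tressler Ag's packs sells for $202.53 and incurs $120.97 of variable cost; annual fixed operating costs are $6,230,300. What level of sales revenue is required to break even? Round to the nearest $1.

CM per unit = $202.53 − $120.97 = $81.56; CM ratio = $81.56 / $202.53 = 0.4027.
Break-even sales = FC ÷ CM ratio = $6,230,300 × $202.53 / $81.56 = $15,471,097.

$15,471,097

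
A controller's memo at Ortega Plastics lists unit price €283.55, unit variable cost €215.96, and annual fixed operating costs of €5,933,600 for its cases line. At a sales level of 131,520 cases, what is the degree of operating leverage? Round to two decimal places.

Total contribution margin = 131,520 × €67.59 = €8,889,436.80.
EBIT = €8,889,436.80 − €5,933,600 = €2,955,836.80.
DOL = contribution ÷ EBIT = €8,889,436.80 ÷ €2,955,836.80 = 3.0074.

3.01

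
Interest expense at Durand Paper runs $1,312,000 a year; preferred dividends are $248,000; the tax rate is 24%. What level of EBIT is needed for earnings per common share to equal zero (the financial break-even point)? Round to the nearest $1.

Grossing the preferred dividend up to pre-tax terms: $248,000 / (1 − 0.24) = $326,315.79.
EPS = 0 when EBIT covers interest plus the pre-tax preferred burden: $1,312,000 + $326,315.79 = $1,638,315.79.

$1,638,316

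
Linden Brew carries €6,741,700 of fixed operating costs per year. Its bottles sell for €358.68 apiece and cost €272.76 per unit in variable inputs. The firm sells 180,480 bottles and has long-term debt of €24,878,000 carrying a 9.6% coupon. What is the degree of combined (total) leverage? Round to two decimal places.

Total contribution margin = 180,480 × €85.92 = €15,506,841.60.
Operating income = contribution − fixed costs = €15,506,841.60 − €6,741,700 = €8,765,141.60. Interest = €2,388,288.00, so EBIT − I = €6,376,853.60.
Degree of total leverage = total CM / (EBIT − interest) = €15,506,841.60 / €6,376,853.60 = 2.4317.

2.43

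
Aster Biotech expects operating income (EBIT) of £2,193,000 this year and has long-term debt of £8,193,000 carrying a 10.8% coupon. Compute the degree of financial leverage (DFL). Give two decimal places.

1.68

Annual interest charges come to £884,844.00.
DFL = EBIT ÷ (EBIT − I) = £2,193,000 ÷ (£2,193,000 − £884,844.00) = £2,193,000 ÷ £1,308,156.00 = 1.6764.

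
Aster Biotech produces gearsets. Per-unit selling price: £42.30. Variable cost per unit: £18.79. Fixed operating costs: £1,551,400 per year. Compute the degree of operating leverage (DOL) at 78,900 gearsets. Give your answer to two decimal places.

6.11

At 78,900 units, contribution = 78,900 × £23.51 = £1,854,939.00.
Subtracting fixed costs: EBIT = £1,854,939.00 − £1,551,400 = £303,539.00.
Degree of operating leverage = £1,854,939.00 / £303,539.00 = 6.1110.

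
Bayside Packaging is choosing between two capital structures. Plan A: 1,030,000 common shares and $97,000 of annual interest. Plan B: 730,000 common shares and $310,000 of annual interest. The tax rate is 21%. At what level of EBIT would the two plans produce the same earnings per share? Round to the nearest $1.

$828,300

At indifference, (EBIT − 97,000)(1 − t)/1,030,000 = (EBIT − 310,000)(1 − t)/730,000.
The (1 − t) factor cancels: (EBIT − 97,000) × 730,000 = (EBIT − 310,000) × 1,030,000.
EBIT × (1,030,000 − 730,000) = 310,000 × 1,030,000 − 97,000 × 730,000 = 248,490,000,000, so EBIT = 248,490,000,000 ÷ 300,000 = 828,300.00.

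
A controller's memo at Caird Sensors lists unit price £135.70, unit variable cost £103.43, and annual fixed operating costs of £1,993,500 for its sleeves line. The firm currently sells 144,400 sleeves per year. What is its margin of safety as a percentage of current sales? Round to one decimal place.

57.2%

Unit CM = price − variable cost = £135.70 − £103.43 = £32.27. Break-even units = £1,993,500 ÷ £32.27 = 61,775.64; break-even revenue = 61,775.64 × £135.70 = £8,382,954.76.
Actual sales revenue = 144,400 × £135.70 = £19,595,080.00.
Margin of safety = (£19,595,080.00 − £8,382,954.76) ÷ £19,595,080.00 = 57.2%.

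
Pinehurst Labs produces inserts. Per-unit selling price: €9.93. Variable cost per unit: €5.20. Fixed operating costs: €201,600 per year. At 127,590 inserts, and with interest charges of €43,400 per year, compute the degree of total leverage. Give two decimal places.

1.68

Total contribution margin = 127,590 × €4.73 = €603,500.70.
Operating income = contribution − fixed costs = €603,500.70 − €201,600 = €401,900.70. Interest = €43,400.00.
DOL = €603,500.70 ÷ €401,900.70 = 1.5016; DFL = €401,900.70 ÷ €358,500.70 = 1.1211.
Combined leverage = 1.5016 × 1.1211 = 1.6834.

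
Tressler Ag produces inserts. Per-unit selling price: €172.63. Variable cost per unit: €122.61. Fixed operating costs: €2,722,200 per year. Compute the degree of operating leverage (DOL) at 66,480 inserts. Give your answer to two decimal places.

At 66,480 units, contribution = 66,480 × €50.02 = €3,325,329.60.
EBIT = €3,325,329.60 − €2,722,200 = €603,129.60.
So DOL = total CM / EBIT = €3,325,329.60 / €603,129.60 = 5.5135.

5.51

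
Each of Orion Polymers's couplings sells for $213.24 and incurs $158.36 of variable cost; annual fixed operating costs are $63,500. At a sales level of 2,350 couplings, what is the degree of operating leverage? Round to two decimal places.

1.97

At 2,350 units, contribution = 2,350 × $54.88 = $128,968.00.
EBIT = $128,968.00 − $63,500 = $65,468.00.
Degree of operating leverage = $128,968.00 / $65,468.00 = 1.9699.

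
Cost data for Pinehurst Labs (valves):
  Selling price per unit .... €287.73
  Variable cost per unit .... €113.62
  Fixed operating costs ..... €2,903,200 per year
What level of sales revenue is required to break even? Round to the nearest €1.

Contribution margin per unit = €287.73 − €113.62 = €174.11, a CM ratio of €174.11 ÷ €287.73 = 0.6051.
Break-even sales = FC ÷ CM ratio = €2,903,200 × €287.73 / €174.11 = €4,797,759.

€4,797,759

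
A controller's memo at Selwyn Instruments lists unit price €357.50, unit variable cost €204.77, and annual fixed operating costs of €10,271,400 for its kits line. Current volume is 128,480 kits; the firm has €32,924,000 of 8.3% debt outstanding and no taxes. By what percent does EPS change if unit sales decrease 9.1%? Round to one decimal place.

Total contribution margin = 128,480 × €152.73 = €19,622,750.40.
EBIT = €19,622,750.40 − €10,271,400 = €9,351,350.40.
Interest = €2,732,692.00, so EBIT − I = €6,618,658.40.
Degree of combined leverage = contribution ÷ (EBIT − I) = €19,622,750.40 ÷ €6,618,658.40 = 2.9648.
EPS therefore changes by 2.9648 × (-9.1%) = -27.0%.

-27.0%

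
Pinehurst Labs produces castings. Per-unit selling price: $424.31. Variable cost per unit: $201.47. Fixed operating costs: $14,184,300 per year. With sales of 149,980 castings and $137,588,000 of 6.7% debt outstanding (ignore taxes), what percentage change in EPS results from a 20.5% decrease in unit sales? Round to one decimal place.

Total contribution margin = 149,980 × $222.84 = $33,421,543.20.
Subtracting fixed costs: EBIT = $33,421,543.20 − $14,184,300 = $19,237,243.20.
Interest = $9,218,396.00, so EBIT − I = $10,018,847.20.
Degree of combined leverage = contribution ÷ (EBIT − I) = $33,421,543.20 ÷ $10,018,847.20 = 3.3359.
%ΔEPS = DCL × %ΔSales = 3.3359 × -20.5% = -68.4%.

-68.4%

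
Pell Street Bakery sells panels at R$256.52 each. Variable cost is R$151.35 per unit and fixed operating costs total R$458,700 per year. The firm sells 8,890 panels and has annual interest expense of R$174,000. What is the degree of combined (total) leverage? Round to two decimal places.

3.09

Contribution at this volume is 8,890 × R$105.17 = R$934,961.30.
EBIT = R$934,961.30 − R$458,700 = R$476,261.30. Interest = R$174,000.00.
DOL = R$934,961.30 ÷ R$476,261.30 = 1.9631; DFL = R$476,261.30 ÷ R$302,261.30 = 1.5757.
DCL = DOL × DFL = 1.9631 × 1.5757 = 3.0933.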